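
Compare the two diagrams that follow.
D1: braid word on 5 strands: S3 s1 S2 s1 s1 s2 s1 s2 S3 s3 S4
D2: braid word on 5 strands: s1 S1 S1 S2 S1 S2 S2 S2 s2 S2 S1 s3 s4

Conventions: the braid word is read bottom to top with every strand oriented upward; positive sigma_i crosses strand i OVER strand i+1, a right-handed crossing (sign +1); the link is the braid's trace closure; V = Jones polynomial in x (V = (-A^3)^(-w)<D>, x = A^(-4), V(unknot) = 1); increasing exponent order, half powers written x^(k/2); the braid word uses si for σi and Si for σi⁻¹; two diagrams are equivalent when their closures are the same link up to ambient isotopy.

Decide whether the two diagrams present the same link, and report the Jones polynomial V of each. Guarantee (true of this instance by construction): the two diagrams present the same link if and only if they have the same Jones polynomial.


equivalent: no
V(D1) = -x^(3/2) - 2x^(7/2) + x^(9/2) - x^(11/2) + x^(13/2)  (w +3, c 11, <D> = -A^-17 + A^-13 - A^-9 + 2A^-5 + A^3)
V(D2) = -x^(-17/2) + x^(-15/2) - x^(-13/2) + x^(-11/2) - x^(-9/2) - x^(-5/2)  (w -5, c 13, <D> = A^-5 + A^3 - A^7 + A^11 - A^15 + A^19)
why: 2 values of V(x) split the 2 diagrams


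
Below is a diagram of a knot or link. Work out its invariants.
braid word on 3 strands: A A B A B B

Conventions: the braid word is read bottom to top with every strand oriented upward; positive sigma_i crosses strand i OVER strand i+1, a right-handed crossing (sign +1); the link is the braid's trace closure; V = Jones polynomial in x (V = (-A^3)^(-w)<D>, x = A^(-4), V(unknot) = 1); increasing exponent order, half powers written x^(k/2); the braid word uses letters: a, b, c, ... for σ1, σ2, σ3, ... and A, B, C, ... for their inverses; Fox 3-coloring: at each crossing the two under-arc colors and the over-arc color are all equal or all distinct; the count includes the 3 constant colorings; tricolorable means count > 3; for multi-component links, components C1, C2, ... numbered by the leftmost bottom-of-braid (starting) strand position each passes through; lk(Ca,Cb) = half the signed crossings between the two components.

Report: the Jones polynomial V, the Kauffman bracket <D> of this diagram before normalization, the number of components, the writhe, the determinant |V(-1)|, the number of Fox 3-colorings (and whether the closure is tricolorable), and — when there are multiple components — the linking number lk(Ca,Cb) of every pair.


V(x) = -x^-7 + x^-6 - x^-5 + x^-4 + x^-2
bracket: A^-10 + A^-2 - A^2 + A^6 - A^10, w = -6
1 component, writhe -6, over 6 crossings
det 5, colorings 3 of 3^6 — not tricolorable
observation: w = -6 shifts under R1 moves; the (-A^3)^(6) factor cancels that in V


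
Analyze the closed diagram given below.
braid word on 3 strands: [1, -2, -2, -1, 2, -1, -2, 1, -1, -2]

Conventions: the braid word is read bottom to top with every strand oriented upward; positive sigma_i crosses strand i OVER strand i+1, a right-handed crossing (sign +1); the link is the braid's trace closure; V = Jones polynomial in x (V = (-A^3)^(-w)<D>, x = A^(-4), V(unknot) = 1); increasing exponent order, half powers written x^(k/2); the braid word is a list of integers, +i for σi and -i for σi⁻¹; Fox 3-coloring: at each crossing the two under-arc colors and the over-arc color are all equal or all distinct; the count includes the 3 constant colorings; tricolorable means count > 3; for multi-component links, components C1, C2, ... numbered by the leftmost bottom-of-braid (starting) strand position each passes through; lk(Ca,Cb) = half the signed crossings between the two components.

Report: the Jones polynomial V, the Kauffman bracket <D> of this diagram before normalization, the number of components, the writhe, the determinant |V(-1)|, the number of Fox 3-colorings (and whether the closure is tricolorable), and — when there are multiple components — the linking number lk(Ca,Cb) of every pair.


V(x) = x^-7 - 2x^-6 + 2x^-5 - 3x^-4 + 3x^-3 - 2x^-2 + 2x^-1
bracket: 2A^-8 - 2A^-4 + 3 - 3A^4 + 2A^8 - 2A^12 + A^16, w = -4
1 component, writhe -4, over 10 crossings
det 15, colorings 9 of 3^10 — tricolorable
observation: w = -4 shifts under R1 moves; the (-A^3)^(4) factor cancels that in V


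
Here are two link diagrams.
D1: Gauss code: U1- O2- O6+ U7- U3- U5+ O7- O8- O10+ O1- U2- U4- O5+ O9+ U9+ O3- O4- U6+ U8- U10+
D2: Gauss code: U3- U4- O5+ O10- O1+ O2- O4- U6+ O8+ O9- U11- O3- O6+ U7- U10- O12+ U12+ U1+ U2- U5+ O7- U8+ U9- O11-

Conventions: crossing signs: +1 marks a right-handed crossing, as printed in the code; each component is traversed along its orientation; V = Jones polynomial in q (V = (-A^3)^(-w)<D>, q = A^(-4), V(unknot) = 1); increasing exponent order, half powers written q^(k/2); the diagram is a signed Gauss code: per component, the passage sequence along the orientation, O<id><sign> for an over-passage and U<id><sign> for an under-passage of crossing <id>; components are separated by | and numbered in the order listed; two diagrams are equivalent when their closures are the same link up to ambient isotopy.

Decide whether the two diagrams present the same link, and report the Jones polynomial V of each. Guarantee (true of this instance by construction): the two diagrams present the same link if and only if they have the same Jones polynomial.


equivalent: yes
D1 (bracket A^-6; 10 crossings at w = -2): V = 1
V(D2) = 1  (w -2, c 12, <D> = A^-6)
key observation: one V(q) for all 2 diagrams — one class (guaranteed)


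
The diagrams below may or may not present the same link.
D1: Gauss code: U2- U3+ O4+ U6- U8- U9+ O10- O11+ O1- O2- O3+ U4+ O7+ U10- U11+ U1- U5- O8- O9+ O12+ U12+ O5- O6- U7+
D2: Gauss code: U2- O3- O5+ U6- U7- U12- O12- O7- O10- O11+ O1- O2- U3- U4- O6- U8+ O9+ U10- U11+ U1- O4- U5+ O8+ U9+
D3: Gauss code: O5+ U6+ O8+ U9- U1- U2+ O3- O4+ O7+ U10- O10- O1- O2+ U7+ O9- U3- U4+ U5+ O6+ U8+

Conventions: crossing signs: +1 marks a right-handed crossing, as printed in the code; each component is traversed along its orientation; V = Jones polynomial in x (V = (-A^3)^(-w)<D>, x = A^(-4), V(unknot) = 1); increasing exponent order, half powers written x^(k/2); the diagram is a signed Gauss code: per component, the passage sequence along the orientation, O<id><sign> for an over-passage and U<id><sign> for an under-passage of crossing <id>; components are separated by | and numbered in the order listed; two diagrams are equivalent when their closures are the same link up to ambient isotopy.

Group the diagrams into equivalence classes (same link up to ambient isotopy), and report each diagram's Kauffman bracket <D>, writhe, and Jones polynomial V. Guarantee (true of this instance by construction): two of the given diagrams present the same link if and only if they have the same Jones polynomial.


grouping into links: {D1} | {D2} | {D3}
V(D1) = x^-2 - x^-1 + 1 - x + x^2  (w 0, c 12, <D> = A^-8 - A^-4 + 1 - A^4 + A^8)
V(D2) = -x^-5 + x^-4 - x^-3 + 2x^-2 - x^-1 + 2 - x  [12 crossings, <D> = -A^-16 + 2A^-12 - A^-8 + 2A^-4 - 1 + A^4 - A^8, w = -4]
V(D3) = x + x^3 - x^4  (w +2, c 10, <D> = -A^-10 + A^-6 + A^2)
key observation: V(x) takes 3 values over 3 diagrams, fixing the grouping


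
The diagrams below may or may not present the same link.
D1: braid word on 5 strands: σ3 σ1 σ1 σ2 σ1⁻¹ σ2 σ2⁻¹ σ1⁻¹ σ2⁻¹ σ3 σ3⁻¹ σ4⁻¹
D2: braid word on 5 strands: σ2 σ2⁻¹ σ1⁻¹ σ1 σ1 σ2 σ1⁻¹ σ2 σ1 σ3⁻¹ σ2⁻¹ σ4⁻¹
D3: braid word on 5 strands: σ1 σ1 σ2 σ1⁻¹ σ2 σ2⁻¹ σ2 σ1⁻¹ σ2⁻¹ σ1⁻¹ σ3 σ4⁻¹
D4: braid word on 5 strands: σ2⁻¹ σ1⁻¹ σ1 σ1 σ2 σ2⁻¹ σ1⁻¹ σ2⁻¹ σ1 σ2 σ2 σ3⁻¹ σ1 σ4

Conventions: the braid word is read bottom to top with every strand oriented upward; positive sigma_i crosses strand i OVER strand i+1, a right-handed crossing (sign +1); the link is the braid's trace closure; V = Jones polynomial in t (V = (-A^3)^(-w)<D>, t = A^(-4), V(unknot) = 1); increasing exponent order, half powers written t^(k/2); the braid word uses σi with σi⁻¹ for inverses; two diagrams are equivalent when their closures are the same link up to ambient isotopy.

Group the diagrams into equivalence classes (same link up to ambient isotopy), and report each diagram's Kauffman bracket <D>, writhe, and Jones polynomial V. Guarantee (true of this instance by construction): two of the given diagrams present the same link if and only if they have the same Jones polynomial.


equivalence classes: {D1, D3} | {D2, D4}
D1 (bracket A^-8 + 2 + A^8; 12 crossings at w = 0): V = t^-2 + 2 + t^2
D2 (bracket A^-16 + A^-8 + 2; 12 crossings at w = 0): V = 2 + t^2 + t^4
V(D3) = t^-2 + 2 + t^2  (w 0, c 12, <D> = A^-8 + 2 + A^8)
V(D4) = 2 + t^2 + t^4  [14 crossings, <D> = A^-10 + A^-2 + 2A^6, w = +2]
key observation: 2 values of V(t) split the 4 diagrams


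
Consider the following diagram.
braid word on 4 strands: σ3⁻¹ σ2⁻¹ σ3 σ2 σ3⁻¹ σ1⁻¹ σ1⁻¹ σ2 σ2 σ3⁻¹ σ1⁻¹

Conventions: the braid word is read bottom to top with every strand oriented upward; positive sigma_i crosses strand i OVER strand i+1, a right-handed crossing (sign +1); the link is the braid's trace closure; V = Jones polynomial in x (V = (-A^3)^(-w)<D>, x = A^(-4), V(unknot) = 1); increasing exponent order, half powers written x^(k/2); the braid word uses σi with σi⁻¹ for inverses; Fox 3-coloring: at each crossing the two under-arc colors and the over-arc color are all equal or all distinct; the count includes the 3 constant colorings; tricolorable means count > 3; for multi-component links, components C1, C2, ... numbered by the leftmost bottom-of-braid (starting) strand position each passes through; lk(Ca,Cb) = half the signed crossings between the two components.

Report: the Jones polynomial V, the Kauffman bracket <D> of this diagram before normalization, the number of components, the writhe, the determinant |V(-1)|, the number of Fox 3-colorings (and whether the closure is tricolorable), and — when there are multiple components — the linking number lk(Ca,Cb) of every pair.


V = x^-7 - 3x^-6 + 5x^-5 - 8x^-4 + 9x^-3 - 8x^-2 + 8x^-1 - 5 + 3x - x^2
<D> = A^-17 - 3A^-13 + 5A^-9 - 8A^-5 + 8A^-1 - 9A^3 + 8A^7 - 5A^11 + 3A^15 - A^19 (w = -3)
1 component over 11 crossings, w = -3
9 Fox colorings among 3^11, |V(-1)| = 51: tricolorable
why: V spans 9 powers of x: at least 9 crossings in any diagram


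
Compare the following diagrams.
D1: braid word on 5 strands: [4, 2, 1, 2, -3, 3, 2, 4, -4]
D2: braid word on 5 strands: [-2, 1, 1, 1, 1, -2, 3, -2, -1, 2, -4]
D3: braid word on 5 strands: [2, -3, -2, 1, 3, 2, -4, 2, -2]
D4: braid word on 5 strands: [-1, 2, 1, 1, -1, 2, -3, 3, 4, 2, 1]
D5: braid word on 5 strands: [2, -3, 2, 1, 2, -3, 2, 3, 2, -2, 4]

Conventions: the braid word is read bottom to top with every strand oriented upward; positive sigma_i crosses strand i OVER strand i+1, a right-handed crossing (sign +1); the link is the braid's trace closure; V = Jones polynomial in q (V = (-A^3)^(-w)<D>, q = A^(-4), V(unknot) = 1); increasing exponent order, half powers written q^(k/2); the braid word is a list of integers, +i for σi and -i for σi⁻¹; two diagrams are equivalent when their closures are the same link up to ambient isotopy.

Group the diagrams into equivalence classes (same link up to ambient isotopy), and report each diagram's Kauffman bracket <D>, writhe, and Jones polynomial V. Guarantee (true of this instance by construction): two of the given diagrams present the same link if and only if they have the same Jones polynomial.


equivalence classes: {D1, D4, D5} | {D2} | {D3}
D1 (bracket -A^-3 + A^5 + A^9 + A^13; 9 crossings at w = +5): V = -q^(1/2) - q^(3/2) - q^(5/2) + q^(9/2)
V(D2) = -q^(-3/2) - 2q^(1/2) + q^(3/2) - q^(5/2) + q^(7/2)  [11 crossings, <D> = -A^-11 + A^-7 - A^-3 + 2A + A^9, w = +1]
V(D3) = -q^(1/2) - q^(5/2)  (w +1, c 9, <D> = A^-7 + A)
V(D4) = -q^(1/2) - q^(3/2) - q^(5/2) + q^(9/2)  (w +5, c 11, <D> = -A^-3 + A^5 + A^9 + A^13)
V(D5) = -q^(1/2) - q^(3/2) - q^(5/2) + q^(9/2)  [11 crossings, <D> = -A^-3 + A^5 + A^9 + A^13, w = +5]
observation: 3 values of V(q) split the 5 diagrams


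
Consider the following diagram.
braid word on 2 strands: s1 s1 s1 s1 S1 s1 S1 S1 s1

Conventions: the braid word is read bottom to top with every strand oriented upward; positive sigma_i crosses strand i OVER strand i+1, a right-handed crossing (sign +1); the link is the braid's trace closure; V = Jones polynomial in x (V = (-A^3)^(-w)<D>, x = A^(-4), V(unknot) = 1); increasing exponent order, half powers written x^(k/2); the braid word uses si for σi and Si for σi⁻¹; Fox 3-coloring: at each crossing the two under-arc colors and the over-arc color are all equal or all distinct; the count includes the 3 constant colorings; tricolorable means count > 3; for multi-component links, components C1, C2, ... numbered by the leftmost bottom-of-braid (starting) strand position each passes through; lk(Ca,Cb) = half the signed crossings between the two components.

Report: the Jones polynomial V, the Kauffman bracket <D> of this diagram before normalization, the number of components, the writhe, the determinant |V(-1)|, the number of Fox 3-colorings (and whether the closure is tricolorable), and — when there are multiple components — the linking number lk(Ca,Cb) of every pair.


V(x) = x + x^3 - x^4
bracket: A^-7 - A^-3 - A^5, w = +3
1 component, writhe +3, over 9 crossings
det 3, colorings 9 of 3^9 — tricolorable
observation: the word shrinks to σ1 σ1 σ1 after cancelling


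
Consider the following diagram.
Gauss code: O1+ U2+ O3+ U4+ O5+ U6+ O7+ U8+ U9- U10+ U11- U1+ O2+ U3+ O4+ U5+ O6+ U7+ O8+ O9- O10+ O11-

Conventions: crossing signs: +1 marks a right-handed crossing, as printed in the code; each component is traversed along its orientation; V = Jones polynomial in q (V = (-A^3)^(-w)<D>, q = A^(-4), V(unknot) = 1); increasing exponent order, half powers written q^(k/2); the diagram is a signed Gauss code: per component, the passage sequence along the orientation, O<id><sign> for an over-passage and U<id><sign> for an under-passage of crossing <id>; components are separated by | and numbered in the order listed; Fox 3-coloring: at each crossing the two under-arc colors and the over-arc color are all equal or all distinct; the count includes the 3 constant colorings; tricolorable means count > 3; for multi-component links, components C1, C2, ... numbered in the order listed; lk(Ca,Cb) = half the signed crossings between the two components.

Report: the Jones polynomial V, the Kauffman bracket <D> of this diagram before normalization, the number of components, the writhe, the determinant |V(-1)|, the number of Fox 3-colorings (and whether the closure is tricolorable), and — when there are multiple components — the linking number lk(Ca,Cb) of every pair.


V = q^3 + q^5 - q^6 + q^7 - q^8 + q^9 - q^10
<D> = A^-19 - A^-15 + A^-11 - A^-7 + A^-3 - A - A^9 (w = +7)
1 component over 11 crossings, w = +7
3 Fox colorings among 3^11, |V(-1)| = 7: not tricolorable
why: w = +7 shifts under R1 moves; the (-A^3)^(-7) factor cancels that in V


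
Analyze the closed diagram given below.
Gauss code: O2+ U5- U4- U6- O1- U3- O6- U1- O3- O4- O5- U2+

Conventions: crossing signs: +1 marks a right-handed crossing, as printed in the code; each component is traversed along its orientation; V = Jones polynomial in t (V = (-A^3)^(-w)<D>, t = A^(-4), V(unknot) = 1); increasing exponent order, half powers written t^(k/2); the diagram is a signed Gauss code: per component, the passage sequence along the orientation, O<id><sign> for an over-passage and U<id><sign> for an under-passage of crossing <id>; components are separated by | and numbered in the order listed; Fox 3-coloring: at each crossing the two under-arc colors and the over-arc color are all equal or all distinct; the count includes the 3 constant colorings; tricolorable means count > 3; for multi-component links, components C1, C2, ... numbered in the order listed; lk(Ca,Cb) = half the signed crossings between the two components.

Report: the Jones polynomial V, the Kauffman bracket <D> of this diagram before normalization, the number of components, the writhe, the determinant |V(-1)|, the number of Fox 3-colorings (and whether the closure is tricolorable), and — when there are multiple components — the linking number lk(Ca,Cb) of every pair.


V(t) = -t^-4 + t^-3 + t^-1
bracket: A^-8 + 1 - A^4, w = -4
1 component, writhe -4, over 6 crossings
det 3, colorings 9 of 3^6 — tricolorable
observation: V spans 3 powers of t: at least 3 crossings in any diagram


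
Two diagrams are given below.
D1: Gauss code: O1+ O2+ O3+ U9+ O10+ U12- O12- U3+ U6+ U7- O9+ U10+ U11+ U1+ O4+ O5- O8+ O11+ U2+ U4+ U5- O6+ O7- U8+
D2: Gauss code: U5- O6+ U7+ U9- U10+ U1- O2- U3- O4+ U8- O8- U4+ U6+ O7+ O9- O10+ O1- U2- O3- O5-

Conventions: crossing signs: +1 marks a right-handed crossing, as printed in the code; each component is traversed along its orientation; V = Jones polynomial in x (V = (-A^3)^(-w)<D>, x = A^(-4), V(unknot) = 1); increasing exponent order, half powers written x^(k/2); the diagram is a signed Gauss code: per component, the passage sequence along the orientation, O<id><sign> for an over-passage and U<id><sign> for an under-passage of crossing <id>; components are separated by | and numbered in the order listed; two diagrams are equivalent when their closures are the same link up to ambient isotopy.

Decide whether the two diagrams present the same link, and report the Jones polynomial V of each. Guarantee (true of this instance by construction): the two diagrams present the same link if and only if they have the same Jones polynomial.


equivalent: no
V(D1) = x^2 + 2x^4 - 2x^5 + x^6 - 2x^7 + x^8  (w +6, c 12, <D> = A^-14 - 2A^-10 + A^-6 - 2A^-2 + 2A^2 + A^10)
V(D2) = 1  (w -2, c 10, <D> = A^-6)
why: 2 classes among 2 diagrams; unequal V(x) rules out equality


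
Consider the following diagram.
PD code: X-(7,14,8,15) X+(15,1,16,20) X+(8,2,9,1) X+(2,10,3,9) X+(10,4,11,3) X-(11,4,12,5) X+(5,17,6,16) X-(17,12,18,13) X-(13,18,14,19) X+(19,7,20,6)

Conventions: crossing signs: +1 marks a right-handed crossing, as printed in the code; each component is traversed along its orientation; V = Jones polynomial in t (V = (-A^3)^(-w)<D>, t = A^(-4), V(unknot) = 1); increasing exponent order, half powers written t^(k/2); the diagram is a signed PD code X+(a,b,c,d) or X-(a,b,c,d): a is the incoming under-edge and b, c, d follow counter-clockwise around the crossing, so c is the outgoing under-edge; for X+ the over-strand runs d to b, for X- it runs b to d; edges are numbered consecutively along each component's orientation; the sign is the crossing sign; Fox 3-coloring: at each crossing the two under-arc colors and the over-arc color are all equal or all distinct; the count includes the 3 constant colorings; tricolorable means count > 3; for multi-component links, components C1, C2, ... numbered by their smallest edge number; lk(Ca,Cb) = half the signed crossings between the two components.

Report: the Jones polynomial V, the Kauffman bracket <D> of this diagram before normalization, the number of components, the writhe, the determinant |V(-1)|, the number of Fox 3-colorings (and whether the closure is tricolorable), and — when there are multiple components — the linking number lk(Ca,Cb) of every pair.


Jones polynomial: V(t) = -t^-1 + 2 - t + 2t^2 - t^3 + t^4 - t^5
<D> = -A^-14 + A^-10 - A^-6 + 2A^-2 - A^2 + 2A^6 - A^10; writhe +2
components 1, writhe +2 (10 crossings)
3-colorings: 9 of 3^10, det 9 — tricolorable
note: |V(-1)| = 9: so tricolorable, since 3 divides 9


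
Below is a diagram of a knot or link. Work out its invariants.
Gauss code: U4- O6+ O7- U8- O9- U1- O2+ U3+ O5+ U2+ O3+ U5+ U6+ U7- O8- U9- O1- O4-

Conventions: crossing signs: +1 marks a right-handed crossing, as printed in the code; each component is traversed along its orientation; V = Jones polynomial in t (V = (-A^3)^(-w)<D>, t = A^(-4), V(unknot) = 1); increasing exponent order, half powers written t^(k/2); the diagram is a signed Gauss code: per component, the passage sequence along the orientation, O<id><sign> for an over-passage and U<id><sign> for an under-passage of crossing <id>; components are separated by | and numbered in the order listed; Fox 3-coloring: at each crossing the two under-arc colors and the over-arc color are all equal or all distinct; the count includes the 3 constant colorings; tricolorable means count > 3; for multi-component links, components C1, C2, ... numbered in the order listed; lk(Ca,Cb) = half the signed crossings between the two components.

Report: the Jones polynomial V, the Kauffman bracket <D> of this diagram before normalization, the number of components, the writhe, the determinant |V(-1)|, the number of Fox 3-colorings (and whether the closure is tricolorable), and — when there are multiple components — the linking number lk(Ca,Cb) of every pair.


V(t) = -t^-3 + t^-2 - t^-1 + 3 - t + t^2 - t^3
bracket: A^-15 - A^-11 + A^-7 - 3A^-3 + A - A^5 + A^9, w = -1
1 component, writhe -1, over 9 crossings
det 9, colorings 27 of 3^9 — tricolorable
observation: V spans 6 powers of t: at least 6 crossings in any diagram


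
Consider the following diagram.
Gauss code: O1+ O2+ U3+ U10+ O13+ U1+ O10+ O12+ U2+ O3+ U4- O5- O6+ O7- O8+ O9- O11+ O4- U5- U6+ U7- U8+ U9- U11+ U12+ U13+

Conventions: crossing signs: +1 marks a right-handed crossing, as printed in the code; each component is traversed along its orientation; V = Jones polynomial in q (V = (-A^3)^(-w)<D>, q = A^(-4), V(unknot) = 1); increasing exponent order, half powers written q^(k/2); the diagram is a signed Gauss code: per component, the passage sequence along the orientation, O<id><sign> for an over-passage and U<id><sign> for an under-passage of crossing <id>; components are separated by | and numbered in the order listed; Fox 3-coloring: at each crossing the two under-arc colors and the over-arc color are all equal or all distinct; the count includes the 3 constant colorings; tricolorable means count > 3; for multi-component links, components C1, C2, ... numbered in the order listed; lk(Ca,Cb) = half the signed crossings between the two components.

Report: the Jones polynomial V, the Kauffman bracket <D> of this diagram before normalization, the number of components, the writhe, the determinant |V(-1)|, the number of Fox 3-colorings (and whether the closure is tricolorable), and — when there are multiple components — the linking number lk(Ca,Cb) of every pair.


Jones polynomial: V(q) = q^2 + q^4 - q^5 + q^6 - q^7
<D> = A^-13 - A^-9 + A^-5 - A^-1 - A^7; writhe +5
components 1, writhe +5 (13 crossings)
3-colorings: 3 of 3^13, det 5 — not tricolorable
note: w = +5 (over 13 crossings) is diagram-only; (-A^3)^(-5) removes it from V


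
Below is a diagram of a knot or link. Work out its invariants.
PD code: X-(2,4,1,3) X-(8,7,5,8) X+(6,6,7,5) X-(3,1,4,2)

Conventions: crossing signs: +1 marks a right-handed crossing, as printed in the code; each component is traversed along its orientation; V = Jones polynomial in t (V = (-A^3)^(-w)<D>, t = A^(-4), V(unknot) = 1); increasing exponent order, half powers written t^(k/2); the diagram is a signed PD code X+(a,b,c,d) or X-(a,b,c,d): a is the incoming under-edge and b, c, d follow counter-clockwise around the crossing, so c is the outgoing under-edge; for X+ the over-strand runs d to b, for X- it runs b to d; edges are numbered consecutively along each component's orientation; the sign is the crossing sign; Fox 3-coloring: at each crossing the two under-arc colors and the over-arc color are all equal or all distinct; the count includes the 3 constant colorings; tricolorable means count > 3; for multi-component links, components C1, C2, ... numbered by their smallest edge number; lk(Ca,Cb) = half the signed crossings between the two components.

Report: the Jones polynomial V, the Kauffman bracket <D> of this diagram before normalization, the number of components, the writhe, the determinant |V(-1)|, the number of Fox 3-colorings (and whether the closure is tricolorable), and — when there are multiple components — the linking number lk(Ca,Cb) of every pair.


V = t^-3 + t^-2 + t^-1 + 1
<D> = A^-6 + A^-2 + A^2 + A^6 (w = -2)
3 components over 4 crossings, w = -2
lk(C1,C2): -1
lk(C1,C3) = 0
linking number lk(C2,C3) = 0
9 Fox colorings among 3^4, |V(-1)| = 0: tricolorable
why: w = -2 (over 4 crossings) is diagram-only; (-A^3)^(2) removes it from V


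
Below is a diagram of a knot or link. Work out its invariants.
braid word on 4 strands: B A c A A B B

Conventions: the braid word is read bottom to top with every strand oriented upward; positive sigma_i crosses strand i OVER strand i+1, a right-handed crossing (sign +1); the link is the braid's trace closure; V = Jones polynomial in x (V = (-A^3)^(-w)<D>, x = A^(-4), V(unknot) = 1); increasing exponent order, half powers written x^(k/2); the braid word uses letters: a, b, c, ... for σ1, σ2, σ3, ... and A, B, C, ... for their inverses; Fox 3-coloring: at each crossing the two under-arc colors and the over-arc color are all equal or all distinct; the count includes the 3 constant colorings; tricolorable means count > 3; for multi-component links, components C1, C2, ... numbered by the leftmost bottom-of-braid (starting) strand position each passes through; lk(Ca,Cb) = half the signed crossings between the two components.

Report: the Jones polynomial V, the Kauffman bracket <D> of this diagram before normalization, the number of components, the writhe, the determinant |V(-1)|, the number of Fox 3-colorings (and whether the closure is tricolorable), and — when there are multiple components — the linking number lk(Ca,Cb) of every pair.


V(x) = x^-8 - 2x^-7 + x^-6 - 2x^-5 + 2x^-4 + x^-2
bracket: -A^-7 - 2A + 2A^5 - A^9 + 2A^13 - A^17, w = -5
1 component, writhe -5, over 7 crossings
det 9, colorings 27 of 3^7 — tricolorable
observation: |V(-1)| = 9: so tricolorable, since 3 divides 9


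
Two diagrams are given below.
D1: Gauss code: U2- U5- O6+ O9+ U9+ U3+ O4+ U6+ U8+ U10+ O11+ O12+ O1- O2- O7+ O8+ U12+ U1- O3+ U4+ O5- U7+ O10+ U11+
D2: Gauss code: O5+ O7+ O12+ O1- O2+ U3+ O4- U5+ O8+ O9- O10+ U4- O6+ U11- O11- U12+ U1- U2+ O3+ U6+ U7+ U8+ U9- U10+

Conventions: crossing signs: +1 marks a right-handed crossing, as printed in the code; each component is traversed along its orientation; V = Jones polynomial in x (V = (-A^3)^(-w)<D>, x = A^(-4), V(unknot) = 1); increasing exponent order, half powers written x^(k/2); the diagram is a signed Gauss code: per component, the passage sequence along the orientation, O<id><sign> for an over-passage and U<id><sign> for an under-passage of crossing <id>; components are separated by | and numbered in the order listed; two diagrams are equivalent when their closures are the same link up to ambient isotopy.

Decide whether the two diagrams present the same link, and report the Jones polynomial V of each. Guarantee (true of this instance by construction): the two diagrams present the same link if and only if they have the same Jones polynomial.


equivalent: yes
D1 (bracket -A^-6 + A^-2 - A^2 + 2A^6 - A^10 + A^14; 12 crossings at w = +6): V = x - x^2 + 2x^3 - x^4 + x^5 - x^6
V(D2) = x - x^2 + 2x^3 - x^4 + x^5 - x^6  (w +4, c 12, <D> = -A^-12 + A^-8 - A^-4 + 2 - A^4 + A^8)
key observation: Reidemeister moves carry D1 (12 crossings) to D2 (12)


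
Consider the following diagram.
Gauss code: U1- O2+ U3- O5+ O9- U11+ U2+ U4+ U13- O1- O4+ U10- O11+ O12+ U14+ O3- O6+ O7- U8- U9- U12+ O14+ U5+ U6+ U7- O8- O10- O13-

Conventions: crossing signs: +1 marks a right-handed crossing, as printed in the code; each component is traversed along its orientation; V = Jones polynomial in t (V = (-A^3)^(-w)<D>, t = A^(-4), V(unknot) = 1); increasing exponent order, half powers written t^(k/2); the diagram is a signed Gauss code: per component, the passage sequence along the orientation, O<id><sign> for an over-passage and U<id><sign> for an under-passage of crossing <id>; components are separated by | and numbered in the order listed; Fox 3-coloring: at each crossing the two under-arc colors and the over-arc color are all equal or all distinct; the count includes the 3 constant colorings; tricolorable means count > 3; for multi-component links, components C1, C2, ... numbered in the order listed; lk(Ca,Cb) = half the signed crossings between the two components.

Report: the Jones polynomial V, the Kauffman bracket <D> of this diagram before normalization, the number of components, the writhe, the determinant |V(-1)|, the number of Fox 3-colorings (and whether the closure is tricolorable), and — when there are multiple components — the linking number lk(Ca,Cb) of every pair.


V = t^-4 - 2t^-3 + 3t^-2 - 4t^-1 + 4 - 3t + 3t^2 - t^3
<D> = -A^-12 + 3A^-8 - 3A^-4 + 4 - 4A^4 + 3A^8 - 2A^12 + A^16 (w = 0)
1 component over 14 crossings, w = 0
9 Fox colorings among 3^14, |V(-1)| = 21: tricolorable
why: the span of V is 7, forcing >= 7 crossings in any diagram


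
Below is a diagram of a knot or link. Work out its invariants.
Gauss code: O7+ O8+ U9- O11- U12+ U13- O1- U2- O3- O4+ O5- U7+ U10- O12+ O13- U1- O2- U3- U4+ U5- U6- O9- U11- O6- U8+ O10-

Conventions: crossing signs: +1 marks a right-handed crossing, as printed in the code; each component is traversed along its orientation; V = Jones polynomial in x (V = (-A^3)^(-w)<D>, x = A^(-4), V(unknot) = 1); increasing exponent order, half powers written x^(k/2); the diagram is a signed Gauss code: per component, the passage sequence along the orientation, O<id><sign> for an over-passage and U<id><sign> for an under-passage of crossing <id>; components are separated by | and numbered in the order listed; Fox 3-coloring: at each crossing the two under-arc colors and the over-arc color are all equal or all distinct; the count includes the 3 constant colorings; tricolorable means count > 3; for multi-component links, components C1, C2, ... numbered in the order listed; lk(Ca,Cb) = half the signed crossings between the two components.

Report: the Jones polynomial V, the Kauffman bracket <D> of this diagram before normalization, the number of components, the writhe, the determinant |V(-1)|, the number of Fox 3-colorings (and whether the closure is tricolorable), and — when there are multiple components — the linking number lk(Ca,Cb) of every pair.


Jones polynomial: V(x) = x^-8 - 2x^-7 + x^-6 - 2x^-5 + 2x^-4 + x^-2
<D> = -A^-7 - 2A + 2A^5 - A^9 + 2A^13 - A^17; writhe -5
components 1, writhe -5 (13 crossings)
3-colorings: 27 of 3^13, det 9 — tricolorable
note: V spans 6 powers of x: at least 6 crossings in any diagram


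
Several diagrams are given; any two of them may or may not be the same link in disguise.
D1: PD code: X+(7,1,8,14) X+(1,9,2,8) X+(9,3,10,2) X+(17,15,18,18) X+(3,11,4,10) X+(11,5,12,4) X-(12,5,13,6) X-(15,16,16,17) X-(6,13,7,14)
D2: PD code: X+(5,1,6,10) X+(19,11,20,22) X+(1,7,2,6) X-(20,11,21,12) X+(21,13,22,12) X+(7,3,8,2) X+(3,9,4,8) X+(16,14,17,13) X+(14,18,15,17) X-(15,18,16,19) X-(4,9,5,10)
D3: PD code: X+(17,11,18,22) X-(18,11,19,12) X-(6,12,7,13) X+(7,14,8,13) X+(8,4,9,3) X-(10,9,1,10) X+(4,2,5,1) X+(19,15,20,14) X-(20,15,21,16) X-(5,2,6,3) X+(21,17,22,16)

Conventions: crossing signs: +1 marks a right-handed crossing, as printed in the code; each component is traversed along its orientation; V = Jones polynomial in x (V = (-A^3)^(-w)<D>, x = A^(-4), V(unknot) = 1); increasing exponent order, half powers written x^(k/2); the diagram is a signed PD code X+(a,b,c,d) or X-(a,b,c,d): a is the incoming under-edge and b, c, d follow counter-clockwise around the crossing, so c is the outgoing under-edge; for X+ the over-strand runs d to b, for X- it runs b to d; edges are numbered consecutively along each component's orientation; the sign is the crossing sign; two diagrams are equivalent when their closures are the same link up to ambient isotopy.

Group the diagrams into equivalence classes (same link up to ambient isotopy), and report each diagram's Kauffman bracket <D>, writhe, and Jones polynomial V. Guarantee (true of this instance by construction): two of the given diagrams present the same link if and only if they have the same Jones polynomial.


equivalence classes: {D1, D2} | {D3}
D1 (bracket -A^-9 + A^-1 + A^3 + A^7; 9 crossings at w = +3): V = -x^(1/2) - x^(3/2) - x^(5/2) + x^(9/2)
V(D2) = -x^(1/2) - x^(3/2) - x^(5/2) + x^(9/2)  (w +5, c 11, <D> = -A^-3 + A^5 + A^9 + A^13)
D3 (bracket A + A^5; 11 crossings at w = +1): V = -x^(-1/2) - x^(1/2)
key observation: V(x) takes 2 values over 3 diagrams, fixing the grouping


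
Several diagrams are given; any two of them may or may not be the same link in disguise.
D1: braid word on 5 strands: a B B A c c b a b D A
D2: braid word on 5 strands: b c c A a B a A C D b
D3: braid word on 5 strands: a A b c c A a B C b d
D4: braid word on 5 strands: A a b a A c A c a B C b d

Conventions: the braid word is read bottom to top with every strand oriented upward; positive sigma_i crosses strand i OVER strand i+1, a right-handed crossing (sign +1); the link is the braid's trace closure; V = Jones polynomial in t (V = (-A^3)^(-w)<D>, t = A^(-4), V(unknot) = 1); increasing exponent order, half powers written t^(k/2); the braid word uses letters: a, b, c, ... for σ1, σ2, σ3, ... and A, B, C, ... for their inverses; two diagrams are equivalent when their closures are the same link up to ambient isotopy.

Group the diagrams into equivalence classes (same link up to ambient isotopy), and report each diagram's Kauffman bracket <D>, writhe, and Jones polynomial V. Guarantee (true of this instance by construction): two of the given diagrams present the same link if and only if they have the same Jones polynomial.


equivalence classes: {D1} | {D2, D3, D4}
D1 (bracket A^-7 + A; 11 crossings at w = +1): V = -t^(1/2) - t^(5/2)
D2 (bracket -A^-15 + A^-7 + A^-3 + A; 11 crossings at w = +1): V = -t^(1/2) - t^(3/2) - t^(5/2) + t^(9/2)
V(D3) = -t^(1/2) - t^(3/2) - t^(5/2) + t^(9/2)  [11 crossings, <D> = -A^-9 + A^-1 + A^3 + A^7, w = +3]
V(D4) = -t^(1/2) - t^(3/2) - t^(5/2) + t^(9/2)  (w +3, c 13, <D> = -A^-9 + A^-1 + A^3 + A^7)
key observation: V(t) takes 2 values over 4 diagrams, fixing the grouping


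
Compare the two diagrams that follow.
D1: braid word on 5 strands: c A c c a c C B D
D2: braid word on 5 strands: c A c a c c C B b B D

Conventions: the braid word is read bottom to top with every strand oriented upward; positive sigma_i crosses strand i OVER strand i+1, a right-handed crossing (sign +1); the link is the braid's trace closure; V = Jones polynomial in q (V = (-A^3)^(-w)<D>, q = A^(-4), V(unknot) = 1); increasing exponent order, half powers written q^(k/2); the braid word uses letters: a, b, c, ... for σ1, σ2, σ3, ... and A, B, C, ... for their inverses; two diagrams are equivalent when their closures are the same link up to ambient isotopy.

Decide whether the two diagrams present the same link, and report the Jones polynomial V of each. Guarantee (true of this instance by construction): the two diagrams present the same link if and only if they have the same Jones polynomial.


equivalent: yes
D1 (bracket -A^-15 + A^-7 + A^-3 + A; 9 crossings at w = +1): V = -q^(1/2) - q^(3/2) - q^(5/2) + q^(9/2)
V(D2) = -q^(1/2) - q^(3/2) - q^(5/2) + q^(9/2)  [11 crossings, <D> = -A^-15 + A^-7 + A^-3 + A, w = +1]
observation: Markov moves rewrite D1 (9 crossings) into D2 (11)


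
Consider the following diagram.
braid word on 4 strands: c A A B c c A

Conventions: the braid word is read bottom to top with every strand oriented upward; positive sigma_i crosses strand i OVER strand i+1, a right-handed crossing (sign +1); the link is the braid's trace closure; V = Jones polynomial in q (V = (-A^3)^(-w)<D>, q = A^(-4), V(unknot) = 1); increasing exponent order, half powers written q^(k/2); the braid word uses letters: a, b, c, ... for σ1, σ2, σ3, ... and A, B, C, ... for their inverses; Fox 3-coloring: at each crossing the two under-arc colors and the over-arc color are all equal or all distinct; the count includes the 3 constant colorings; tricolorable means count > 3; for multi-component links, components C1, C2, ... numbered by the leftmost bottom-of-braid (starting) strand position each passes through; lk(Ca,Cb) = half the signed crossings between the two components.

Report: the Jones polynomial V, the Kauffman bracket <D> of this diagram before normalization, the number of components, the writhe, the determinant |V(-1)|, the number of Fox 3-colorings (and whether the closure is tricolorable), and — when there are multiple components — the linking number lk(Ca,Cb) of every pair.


V = -q^-3 + q^-2 - q^-1 + 3 - q + q^2 - q^3
<D> = A^-15 - A^-11 + A^-7 - 3A^-3 + A - A^5 + A^9 (w = -1)
1 component over 7 crossings, w = -1
27 Fox colorings among 3^7, |V(-1)| = 9: tricolorable
why: |V(-1)| = 9: so tricolorable, since 3 divides 9


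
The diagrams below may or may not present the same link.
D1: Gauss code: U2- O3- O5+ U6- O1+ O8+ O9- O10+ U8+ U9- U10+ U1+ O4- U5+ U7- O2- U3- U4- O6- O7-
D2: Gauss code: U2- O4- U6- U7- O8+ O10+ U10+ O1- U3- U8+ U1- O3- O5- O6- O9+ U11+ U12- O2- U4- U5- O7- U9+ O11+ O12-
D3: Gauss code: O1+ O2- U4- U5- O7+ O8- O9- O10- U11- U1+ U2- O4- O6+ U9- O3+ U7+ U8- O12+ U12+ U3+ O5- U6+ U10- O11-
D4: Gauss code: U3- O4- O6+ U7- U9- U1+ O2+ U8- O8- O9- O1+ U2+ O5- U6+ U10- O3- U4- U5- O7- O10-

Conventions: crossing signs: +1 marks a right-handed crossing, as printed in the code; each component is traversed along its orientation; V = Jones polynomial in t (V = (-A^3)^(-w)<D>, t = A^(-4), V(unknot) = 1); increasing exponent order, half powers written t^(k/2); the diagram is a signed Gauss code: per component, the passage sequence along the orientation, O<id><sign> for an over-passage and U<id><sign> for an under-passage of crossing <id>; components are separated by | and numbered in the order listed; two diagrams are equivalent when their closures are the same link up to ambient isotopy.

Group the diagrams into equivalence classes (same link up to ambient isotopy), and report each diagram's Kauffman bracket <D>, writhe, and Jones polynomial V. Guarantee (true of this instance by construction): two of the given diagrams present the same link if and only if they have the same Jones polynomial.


grouping into links: {D1, D3, D4} | {D2}
V(D1) = -t^-6 + t^-5 - t^-4 + 2t^-3 - t^-2 + t^-1  (w -2, c 10, <D> = A^-2 - A^2 + 2A^6 - A^10 + A^14 - A^18)
V(D2) = -t^-4 + t^-3 + t^-1  [12 crossings, <D> = A^-8 + 1 - A^4, w = -4]
D3 (bracket A^-2 - A^2 + 2A^6 - A^10 + A^14 - A^18; 12 crossings at w = -2): V = -t^-6 + t^-5 - t^-4 + 2t^-3 - t^-2 + t^-1
V(D4) = -t^-6 + t^-5 - t^-4 + 2t^-3 - t^-2 + t^-1  (w -4, c 10, <D> = A^-8 - A^-4 + 2 - A^4 + A^8 - A^12)
why: 2 values of V(t) split the 4 diagrams


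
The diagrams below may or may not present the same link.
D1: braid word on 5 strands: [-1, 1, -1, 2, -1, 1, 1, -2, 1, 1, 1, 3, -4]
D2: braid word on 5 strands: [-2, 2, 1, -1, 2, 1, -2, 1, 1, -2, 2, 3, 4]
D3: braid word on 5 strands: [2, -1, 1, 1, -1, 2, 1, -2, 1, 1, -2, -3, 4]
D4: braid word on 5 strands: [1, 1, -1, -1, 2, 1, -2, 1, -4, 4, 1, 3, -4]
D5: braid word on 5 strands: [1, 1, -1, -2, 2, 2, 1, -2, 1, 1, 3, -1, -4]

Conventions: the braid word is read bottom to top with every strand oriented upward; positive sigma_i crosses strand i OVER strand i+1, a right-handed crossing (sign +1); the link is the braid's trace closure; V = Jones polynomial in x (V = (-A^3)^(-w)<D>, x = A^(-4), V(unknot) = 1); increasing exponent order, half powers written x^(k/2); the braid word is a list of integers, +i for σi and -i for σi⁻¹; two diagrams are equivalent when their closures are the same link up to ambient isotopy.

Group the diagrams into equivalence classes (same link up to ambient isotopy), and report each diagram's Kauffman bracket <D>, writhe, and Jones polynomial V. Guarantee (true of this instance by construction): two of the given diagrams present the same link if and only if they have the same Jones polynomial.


grouping into links: {D1, D2, D3, D4, D5}
V(D1) = -x^(1/2) - x^(5/2)  (w +3, c 13, <D> = A^-1 + A^7)
V(D2) = -x^(1/2) - x^(5/2)  [13 crossings, <D> = A^5 + A^13, w = +5]
V(D3) = -x^(1/2) - x^(5/2)  [13 crossings, <D> = A^-1 + A^7, w = +3]
D4 (bracket A^-1 + A^7; 13 crossings at w = +3): V = -x^(1/2) - x^(5/2)
V(D5) = -x^(1/2) - x^(5/2)  (w +3, c 13, <D> = A^-1 + A^7)
why: one V(x) for all 5 diagrams — one class (guaranteed)
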